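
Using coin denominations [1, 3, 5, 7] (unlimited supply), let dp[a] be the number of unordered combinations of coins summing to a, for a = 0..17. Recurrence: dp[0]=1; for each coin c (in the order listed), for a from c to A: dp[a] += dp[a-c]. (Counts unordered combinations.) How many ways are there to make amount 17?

24

after  coin     0     1     2     3     4     5     6     7     8     9    10    11    12    13    14    15    16    17
          1     1     1     1     1     1     1     1     1     1     1     1     1     1     1     1     1     1     1
          3     1     1     1     2     2     2     3     3     3     4     4     4     5     5     5     6     6     6
          5     1     1     1     2     2     3     4     4     5     6     7     8     9    10    11    13    14    15
          7     1     1     1     2     2     3     4     5     6     7     9    10    12    14    16    19    21    24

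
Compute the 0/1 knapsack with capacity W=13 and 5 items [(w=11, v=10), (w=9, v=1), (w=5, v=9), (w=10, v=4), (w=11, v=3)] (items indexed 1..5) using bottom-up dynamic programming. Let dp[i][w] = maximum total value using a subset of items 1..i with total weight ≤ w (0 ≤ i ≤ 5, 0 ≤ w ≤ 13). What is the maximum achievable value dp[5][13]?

10

i\w   0   1   2   3   4   5   6   7   8   9  10  11  12  13
  0   0   0   0   0   0   0   0   0   0   0   0   0   0   0
  1   0   0   0   0   0   0   0   0   0   0   0  10  10  10
  2   0   0   0   0   0   0   0   0   0   1   1  10  10  10
  3   0   0   0   0   0   9   9   9   9   9   9  10  10  10
  4   0   0   0   0   0   9   9   9   9   9   9  10  10  10
  5   0   0   0   0   0   9   9   9   9   9   9  10  10  10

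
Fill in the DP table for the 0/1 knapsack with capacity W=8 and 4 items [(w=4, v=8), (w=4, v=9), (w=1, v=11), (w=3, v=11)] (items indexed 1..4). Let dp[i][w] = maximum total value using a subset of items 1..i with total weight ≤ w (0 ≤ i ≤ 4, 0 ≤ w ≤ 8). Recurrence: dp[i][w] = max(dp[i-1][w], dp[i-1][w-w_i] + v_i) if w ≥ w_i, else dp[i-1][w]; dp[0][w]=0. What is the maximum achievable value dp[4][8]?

i\w   0   1   2   3   4   5   6   7   8
  0   0   0   0   0   0   0   0   0   0
  1   0   0   0   0   8   8   8   8   8
  2   0   0   0   0   9   9   9   9  17
  3   0  11  11  11  11  20  20  20  20
  4   0  11  11  11  22  22  22  22  31

31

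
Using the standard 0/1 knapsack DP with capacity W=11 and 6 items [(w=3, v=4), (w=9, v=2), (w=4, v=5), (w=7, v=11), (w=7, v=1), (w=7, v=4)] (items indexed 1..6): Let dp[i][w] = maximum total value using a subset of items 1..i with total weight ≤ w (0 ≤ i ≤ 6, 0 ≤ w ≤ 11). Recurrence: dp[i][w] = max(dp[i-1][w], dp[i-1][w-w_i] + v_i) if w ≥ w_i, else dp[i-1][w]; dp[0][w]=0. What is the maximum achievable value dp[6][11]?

i\w   0   1   2   3   4   5   6   7   8   9  10  11
  0   0   0   0   0   0   0   0   0   0   0   0   0
  1   0   0   0   4   4   4   4   4   4   4   4   4
  2   0   0   0   4   4   4   4   4   4   4   4   4
  3   0   0   0   4   5   5   5   9   9   9   9   9
  4   0   0   0   4   5   5   5  11  11  11  15  16
  5   0   0   0   4   5   5   5  11  11  11  15  16
  6   0   0   0   4   5   5   5  11  11  11  15  16

16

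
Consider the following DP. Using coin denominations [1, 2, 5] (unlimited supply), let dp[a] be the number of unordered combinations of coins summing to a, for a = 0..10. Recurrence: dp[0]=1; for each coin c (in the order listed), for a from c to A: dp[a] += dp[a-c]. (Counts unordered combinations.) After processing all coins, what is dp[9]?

8

after  coin     0     1     2     3     4     5     6     7     8     9    10
          1     1     1     1     1     1     1     1     1     1     1     1
          2     1     1     2     2     3     3     4     4     5     5     6
          5     1     1     2     2     3     4     5     6     7     8    10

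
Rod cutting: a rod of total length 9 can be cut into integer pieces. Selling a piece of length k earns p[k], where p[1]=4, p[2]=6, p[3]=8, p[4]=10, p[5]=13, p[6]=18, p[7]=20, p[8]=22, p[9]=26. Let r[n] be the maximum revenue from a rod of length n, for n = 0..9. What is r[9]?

   n    0    1    2    3    4    5    6    7    8    9
r[n]    0    4    8   12   16   20   24   28   32   36

36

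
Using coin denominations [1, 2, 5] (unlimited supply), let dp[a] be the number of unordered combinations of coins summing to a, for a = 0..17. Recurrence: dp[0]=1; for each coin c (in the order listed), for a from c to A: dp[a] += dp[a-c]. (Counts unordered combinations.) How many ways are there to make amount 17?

22

after  coin     0     1     2     3     4     5     6     7     8     9    10    11    12    13    14    15    16    17
          1     1     1     1     1     1     1     1     1     1     1     1     1     1     1     1     1     1     1
          2     1     1     2     2     3     3     4     4     5     5     6     6     7     7     8     8     9     9
          5     1     1     2     2     3     4     5     6     7     8    10    11    13    14    16    18    20    22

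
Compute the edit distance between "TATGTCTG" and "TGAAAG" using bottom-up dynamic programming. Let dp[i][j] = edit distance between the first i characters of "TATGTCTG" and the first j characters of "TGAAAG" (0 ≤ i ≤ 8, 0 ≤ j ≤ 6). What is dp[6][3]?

4

   ''  T  G  A  A  A  G
''  0  1  2  3  4  5  6
 T  1  0  1  2  3  4  5
 A  2  1  1  1  2  3  4
 T  3  2  2  2  2  3  4
 G  4  3  2  3  3  3  3
 T  5  4  3  3  4  4  4
 C  6  5  4  4  4  5  5
 T  7  6  5  5  5  5  6
 G  8  7  6  6  6  6  5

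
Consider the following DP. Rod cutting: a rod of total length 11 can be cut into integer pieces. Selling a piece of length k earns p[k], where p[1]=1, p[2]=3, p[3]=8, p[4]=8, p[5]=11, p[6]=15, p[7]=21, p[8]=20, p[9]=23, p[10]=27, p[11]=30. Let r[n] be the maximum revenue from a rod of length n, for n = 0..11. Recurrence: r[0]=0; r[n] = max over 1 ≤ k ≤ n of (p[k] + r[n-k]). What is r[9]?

   n    0    1    2    3    4    5    6    7    8    9   10   11
r[n]    0    1    3    8    9   11   16   21   22   24   29   30

24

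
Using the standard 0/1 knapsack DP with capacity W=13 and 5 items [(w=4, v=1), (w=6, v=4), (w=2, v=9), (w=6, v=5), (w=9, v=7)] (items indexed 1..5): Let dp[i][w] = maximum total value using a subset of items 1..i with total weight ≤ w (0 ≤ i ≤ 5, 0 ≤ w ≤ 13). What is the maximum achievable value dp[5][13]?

i\w   0   1   2   3   4   5   6   7   8   9  10  11  12  13
  0   0   0   0   0   0   0   0   0   0   0   0   0   0   0
  1   0   0   0   0   1   1   1   1   1   1   1   1   1   1
  2   0   0   0   0   1   1   4   4   4   4   5   5   5   5
  3   0   0   9   9   9   9  10  10  13  13  13  13  14  14
  4   0   0   9   9   9   9  10  10  14  14  14  14  15  15
  5   0   0   9   9   9   9  10  10  14  14  14  16  16  16

16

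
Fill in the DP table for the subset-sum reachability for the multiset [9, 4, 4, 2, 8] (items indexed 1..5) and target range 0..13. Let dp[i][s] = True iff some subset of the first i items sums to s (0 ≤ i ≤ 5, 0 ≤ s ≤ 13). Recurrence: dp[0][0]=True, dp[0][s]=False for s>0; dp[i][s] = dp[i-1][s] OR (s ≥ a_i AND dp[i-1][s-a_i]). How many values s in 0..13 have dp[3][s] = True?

i\s   0   1   2   3   4   5   6   7   8   9  10  11  12  13
  0   T   F   F   F   F   F   F   F   F   F   F   F   F   F
  1   T   F   F   F   F   F   F   F   F   T   F   F   F   F
  2   T   F   F   F   T   F   F   F   F   T   F   F   F   T
  3   T   F   F   F   T   F   F   F   T   T   F   F   F   T
  4   T   F   T   F   T   F   T   F   T   T   T   T   F   T
  5   T   F   T   F   T   F   T   F   T   T   T   T   T   T

5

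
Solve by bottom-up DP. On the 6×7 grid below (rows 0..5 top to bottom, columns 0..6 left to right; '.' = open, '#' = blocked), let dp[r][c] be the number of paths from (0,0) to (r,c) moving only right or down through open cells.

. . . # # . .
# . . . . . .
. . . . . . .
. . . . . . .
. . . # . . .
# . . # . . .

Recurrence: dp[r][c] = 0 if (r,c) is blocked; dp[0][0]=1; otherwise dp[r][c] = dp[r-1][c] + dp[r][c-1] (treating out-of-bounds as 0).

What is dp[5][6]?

r\c   0   1   2   3   4   5   6
  0   1   1   1   0   0   0   0
  1   0   1   2   2   2   2   2
  2   0   1   3   5   7   9  11
  3   0   1   4   9  16  25  36
  4   0   1   5   0  16  41  77
  5   0   1   6   0  16  57 134

134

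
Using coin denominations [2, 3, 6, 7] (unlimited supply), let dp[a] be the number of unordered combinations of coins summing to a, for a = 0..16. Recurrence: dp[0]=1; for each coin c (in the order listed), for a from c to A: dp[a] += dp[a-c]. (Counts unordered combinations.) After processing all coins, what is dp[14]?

after  coin     0     1     2     3     4     5     6     7     8     9    10    11    12    13    14    15    16
          2     1     0     1     0     1     0     1     0     1     0     1     0     1     0     1     0     1
          3     1     0     1     1     1     1     2     1     2     2     2     2     3     2     3     3     3
          6     1     0     1     1     1     1     3     1     3     3     3     3     6     3     6     6     6
          7     1     0     1     1     1     1     3     2     3     4     4     4     7     6     8     9    10

8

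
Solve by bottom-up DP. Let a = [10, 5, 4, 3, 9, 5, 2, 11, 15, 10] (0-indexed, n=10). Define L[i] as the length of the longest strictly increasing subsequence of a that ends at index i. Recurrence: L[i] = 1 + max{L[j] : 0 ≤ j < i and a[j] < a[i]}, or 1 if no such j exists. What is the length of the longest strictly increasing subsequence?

4

   i    0    1    2    3    4    5    6    7    8    9
a[i]   10    5    4    3    9    5    2   11   15   10
L[i]    1    1    1    1    2    2    1    3    4    3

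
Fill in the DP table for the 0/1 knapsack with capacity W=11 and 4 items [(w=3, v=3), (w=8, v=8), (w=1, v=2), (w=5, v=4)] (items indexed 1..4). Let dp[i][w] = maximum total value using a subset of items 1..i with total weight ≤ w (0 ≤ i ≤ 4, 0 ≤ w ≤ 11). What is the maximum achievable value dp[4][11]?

11

i\w   0   1   2   3   4   5   6   7   8   9  10  11
  0   0   0   0   0   0   0   0   0   0   0   0   0
  1   0   0   0   3   3   3   3   3   3   3   3   3
  2   0   0   0   3   3   3   3   3   8   8   8  11
  3   0   2   2   3   5   5   5   5   8  10  10  11
  4   0   2   2   3   5   5   6   6   8  10  10  11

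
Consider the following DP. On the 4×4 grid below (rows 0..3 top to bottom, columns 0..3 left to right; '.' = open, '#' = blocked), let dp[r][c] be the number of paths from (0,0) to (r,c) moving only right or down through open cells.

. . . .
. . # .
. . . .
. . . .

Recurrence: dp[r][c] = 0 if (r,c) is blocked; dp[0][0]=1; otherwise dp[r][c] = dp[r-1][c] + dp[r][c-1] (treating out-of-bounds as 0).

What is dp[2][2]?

3

r\c   0   1   2   3
  0   1   1   1   1
  1   1   2   0   1
  2   1   3   3   4
  3   1   4   7  11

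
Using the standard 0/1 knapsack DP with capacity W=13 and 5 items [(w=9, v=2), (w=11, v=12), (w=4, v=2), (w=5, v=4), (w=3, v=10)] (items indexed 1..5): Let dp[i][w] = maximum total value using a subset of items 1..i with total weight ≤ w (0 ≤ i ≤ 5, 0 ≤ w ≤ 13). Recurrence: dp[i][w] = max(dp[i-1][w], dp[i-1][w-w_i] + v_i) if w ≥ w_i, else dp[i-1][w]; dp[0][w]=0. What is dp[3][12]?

i\w   0   1   2   3   4   5   6   7   8   9  10  11  12  13
  0   0   0   0   0   0   0   0   0   0   0   0   0   0   0
  1   0   0   0   0   0   0   0   0   0   2   2   2   2   2
  2   0   0   0   0   0   0   0   0   0   2   2  12  12  12
  3   0   0   0   0   2   2   2   2   2   2   2  12  12  12
  4   0   0   0   0   2   4   4   4   4   6   6  12  12  12
  5   0   0   0  10  10  10  10  12  14  14  14  14  16  16

12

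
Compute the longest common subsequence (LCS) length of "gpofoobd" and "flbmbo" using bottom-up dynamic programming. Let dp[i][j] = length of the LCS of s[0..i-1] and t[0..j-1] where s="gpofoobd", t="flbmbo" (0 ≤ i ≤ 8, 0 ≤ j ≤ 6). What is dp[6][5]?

1

   ''  f  l  b  m  b  o
''  0  0  0  0  0  0  0
 g  0  0  0  0  0  0  0
 p  0  0  0  0  0  0  0
 o  0  0  0  0  0  0  1
 f  0  1  1  1  1  1  1
 o  0  1  1  1  1  1  2
 o  0  1  1  1  1  1  2
 b  0  1  1  2  2  2  2
 d  0  1  1  2  2  2  2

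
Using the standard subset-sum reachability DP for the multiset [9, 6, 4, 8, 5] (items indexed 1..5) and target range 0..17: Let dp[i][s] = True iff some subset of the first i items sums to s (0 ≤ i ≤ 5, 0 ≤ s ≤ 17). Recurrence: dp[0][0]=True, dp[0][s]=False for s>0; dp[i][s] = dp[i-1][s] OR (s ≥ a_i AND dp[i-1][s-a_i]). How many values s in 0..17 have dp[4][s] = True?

i\s   0   1   2   3   4   5   6   7   8   9  10  11  12  13  14  15  16  17
  0   T   F   F   F   F   F   F   F   F   F   F   F   F   F   F   F   F   F
  1   T   F   F   F   F   F   F   F   F   T   F   F   F   F   F   F   F   F
  2   T   F   F   F   F   F   T   F   F   T   F   F   F   F   F   T   F   F
  3   T   F   F   F   T   F   T   F   F   T   T   F   F   T   F   T   F   F
  4   T   F   F   F   T   F   T   F   T   T   T   F   T   T   T   T   F   T
  5   T   F   F   F   T   T   T   F   T   T   T   T   T   T   T   T   F   T

11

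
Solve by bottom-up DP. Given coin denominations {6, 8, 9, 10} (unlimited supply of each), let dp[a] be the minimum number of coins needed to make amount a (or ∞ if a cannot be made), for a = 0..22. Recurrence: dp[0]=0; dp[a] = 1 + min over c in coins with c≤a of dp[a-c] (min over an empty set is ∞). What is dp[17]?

2

 a  0  1  2  3  4  5  6  7  8  9 10 11 12 13 14 15 16 17 18 19 20 21 22
dp  0  -  -  -  -  -  1  -  1  1  1  -  2  -  2  2  2  2  2  2  2  3  3
(- denotes ∞ / unreachable)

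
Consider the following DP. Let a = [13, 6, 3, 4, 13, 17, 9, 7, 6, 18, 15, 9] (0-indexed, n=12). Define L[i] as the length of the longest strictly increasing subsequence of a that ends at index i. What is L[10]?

   i    0    1    2    3    4    5    6    7    8    9   10   11
a[i]   13    6    3    4   13   17    9    7    6   18   15    9
L[i]    1    1    1    2    3    4    3    3    3    5    4    4

4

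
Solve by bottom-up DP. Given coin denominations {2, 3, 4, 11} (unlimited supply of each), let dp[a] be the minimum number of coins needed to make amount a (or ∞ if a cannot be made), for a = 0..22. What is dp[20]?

4

 a  0  1  2  3  4  5  6  7  8  9 10 11 12 13 14 15 16 17 18 19 20 21 22
dp  0  -  1  1  1  2  2  2  2  3  3  1  3  2  2  2  3  3  3  3  4  4  2
(- denotes ∞ / unreachable)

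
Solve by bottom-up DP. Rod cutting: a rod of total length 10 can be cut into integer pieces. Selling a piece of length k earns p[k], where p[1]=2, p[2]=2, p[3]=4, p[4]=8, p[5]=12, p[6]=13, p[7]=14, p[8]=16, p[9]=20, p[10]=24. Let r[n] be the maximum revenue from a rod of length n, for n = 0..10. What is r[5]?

12

   n    0    1    2    3    4    5    6    7    8    9   10
r[n]    0    2    4    6    8   12   14   16   18   20   24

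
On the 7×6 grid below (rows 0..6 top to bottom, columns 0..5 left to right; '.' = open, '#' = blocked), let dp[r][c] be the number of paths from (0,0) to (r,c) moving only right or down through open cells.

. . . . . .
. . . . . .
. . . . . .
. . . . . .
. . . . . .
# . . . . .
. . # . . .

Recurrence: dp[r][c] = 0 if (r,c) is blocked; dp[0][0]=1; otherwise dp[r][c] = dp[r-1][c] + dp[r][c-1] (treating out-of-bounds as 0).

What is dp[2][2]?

6

r\c   0   1   2   3   4   5
  0   1   1   1   1   1   1
  1   1   2   3   4   5   6
  2   1   3   6  10  15  21
  3   1   4  10  20  35  56
  4   1   5  15  35  70 126
  5   0   5  20  55 125 251
  6   0   5   0  55 180 431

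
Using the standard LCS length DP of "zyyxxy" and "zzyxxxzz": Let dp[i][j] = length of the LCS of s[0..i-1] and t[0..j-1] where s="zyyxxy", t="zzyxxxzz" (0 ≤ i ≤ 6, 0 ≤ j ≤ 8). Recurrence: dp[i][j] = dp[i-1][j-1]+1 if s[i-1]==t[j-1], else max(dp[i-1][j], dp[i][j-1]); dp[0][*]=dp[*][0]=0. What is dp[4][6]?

3

   ''  z  z  y  x  x  x  z  z
''  0  0  0  0  0  0  0  0  0
 z  0  1  1  1  1  1  1  1  1
 y  0  1  1  2  2  2  2  2  2
 y  0  1  1  2  2  2  2  2  2
 x  0  1  1  2  3  3  3  3  3
 x  0  1  1  2  3  4  4  4  4
 y  0  1  1  2  3  4  4  4  4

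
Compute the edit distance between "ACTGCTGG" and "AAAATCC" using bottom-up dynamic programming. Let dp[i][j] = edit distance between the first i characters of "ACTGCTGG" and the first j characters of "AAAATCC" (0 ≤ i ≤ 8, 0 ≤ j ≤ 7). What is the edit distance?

   ''  A  A  A  A  T  C  C
''  0  1  2  3  4  5  6  7
 A  1  0  1  2  3  4  5  6
 C  2  1  1  2  3  4  4  5
 T  3  2  2  2  3  3  4  5
 G  4  3  3  3  3  4  4  5
 C  5  4  4  4  4  4  4  4
 T  6  5  5  5  5  4  5  5
 G  7  6  6  6  6  5  5  6
 G  8  7  7  7  7  6  6  6

6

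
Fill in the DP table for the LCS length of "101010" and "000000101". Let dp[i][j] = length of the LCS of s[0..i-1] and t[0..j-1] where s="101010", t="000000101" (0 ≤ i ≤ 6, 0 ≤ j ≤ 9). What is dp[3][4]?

   ''  0  0  0  0  0  0  1  0  1
''  0  0  0  0  0  0  0  0  0  0
 1  0  0  0  0  0  0  0  1  1  1
 0  0  1  1  1  1  1  1  1  2  2
 1  0  1  1  1  1  1  1  2  2  3
 0  0  1  2  2  2  2  2  2  3  3
 1  0  1  2  2  2  2  2  3  3  4
 0  0  1  2  3  3  3  3  3  4  4

1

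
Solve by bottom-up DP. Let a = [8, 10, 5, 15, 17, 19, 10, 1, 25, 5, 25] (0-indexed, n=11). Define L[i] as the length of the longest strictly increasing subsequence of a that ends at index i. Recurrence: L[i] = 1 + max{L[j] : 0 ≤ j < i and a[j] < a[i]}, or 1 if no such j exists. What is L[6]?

2

   i    0    1    2    3    4    5    6    7    8    9   10
a[i]    8   10    5   15   17   19   10    1   25    5   25
L[i]    1    2    1    3    4    5    2    1    6    2    6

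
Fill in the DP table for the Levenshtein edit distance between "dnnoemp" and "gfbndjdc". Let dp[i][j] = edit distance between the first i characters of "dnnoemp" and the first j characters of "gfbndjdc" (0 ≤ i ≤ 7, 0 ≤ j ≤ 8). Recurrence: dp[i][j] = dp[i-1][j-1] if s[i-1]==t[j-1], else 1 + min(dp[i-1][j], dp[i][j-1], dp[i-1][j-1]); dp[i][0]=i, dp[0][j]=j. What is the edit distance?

   ''  g  f  b  n  d  j  d  c
''  0  1  2  3  4  5  6  7  8
 d  1  1  2  3  4  4  5  6  7
 n  2  2  2  3  3  4  5  6  7
 n  3  3  3  3  3  4  5  6  7
 o  4  4  4  4  4  4  5  6  7
 e  5  5  5  5  5  5  5  6  7
 m  6  6  6  6  6  6  6  6  7
 p  7  7  7  7  7  7  7  7  7

7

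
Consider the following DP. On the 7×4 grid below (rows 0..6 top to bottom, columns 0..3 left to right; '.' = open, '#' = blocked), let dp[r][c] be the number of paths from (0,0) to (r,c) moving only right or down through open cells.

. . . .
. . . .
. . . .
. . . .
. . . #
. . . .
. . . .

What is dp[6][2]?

r\c   0   1   2   3
  0   1   1   1   1
  1   1   2   3   4
  2   1   3   6  10
  3   1   4  10  20
  4   1   5  15   0
  5   1   6  21  21
  6   1   7  28  49

28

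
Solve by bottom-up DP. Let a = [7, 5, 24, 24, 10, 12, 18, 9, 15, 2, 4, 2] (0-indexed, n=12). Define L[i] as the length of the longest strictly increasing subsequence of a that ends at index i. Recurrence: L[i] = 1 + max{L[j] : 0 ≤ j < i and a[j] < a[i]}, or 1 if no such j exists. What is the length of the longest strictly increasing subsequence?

4

   i    0    1    2    3    4    5    6    7    8    9   10   11
a[i]    7    5   24   24   10   12   18    9   15    2    4    2
L[i]    1    1    2    2    2    3    4    2    4    1    2    1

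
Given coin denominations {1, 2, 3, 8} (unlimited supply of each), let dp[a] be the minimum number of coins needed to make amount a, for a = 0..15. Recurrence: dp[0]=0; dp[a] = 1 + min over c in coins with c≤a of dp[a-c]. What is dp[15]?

4

 a  0  1  2  3  4  5  6  7  8  9 10 11 12 13 14 15
dp  0  1  1  1  2  2  2  3  1  2  2  2  3  3  3  4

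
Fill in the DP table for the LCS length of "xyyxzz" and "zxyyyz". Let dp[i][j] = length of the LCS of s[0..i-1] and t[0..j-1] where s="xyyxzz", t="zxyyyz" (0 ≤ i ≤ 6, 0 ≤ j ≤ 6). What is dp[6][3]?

   ''  z  x  y  y  y  z
''  0  0  0  0  0  0  0
 x  0  0  1  1  1  1  1
 y  0  0  1  2  2  2  2
 y  0  0  1  2  3  3  3
 x  0  0  1  2  3  3  3
 z  0  1  1  2  3  3  4
 z  0  1  1  2  3  3  4

2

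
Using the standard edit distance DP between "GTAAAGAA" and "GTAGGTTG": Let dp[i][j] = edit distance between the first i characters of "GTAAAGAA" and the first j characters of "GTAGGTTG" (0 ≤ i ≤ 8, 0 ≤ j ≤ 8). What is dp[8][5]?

4

   ''  G  T  A  G  G  T  T  G
''  0  1  2  3  4  5  6  7  8
 G  1  0  1  2  3  4  5  6  7
 T  2  1  0  1  2  3  4  5  6
 A  3  2  1  0  1  2  3  4  5
 A  4  3  2  1  1  2  3  4  5
 A  5  4  3  2  2  2  3  4  5
 G  6  5  4  3  2  2  3  4  4
 A  7  6  5  4  3  3  3  4  5
 A  8  7  6  5  4  4  4  4  5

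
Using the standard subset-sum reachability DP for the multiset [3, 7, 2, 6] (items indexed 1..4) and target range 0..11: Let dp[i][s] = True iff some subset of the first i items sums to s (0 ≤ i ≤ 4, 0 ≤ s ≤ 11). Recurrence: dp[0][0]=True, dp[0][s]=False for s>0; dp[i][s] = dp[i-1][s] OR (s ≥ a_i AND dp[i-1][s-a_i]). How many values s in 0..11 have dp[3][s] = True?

7

i\s   0   1   2   3   4   5   6   7   8   9  10  11
  0   T   F   F   F   F   F   F   F   F   F   F   F
  1   T   F   F   T   F   F   F   F   F   F   F   F
  2   T   F   F   T   F   F   F   T   F   F   T   F
  3   T   F   T   T   F   T   F   T   F   T   T   F
  4   T   F   T   T   F   T   T   T   T   T   T   T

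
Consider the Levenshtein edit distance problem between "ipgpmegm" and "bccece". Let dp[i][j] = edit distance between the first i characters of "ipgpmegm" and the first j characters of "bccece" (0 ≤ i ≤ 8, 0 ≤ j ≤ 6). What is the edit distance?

   ''  b  c  c  e  c  e
''  0  1  2  3  4  5  6
 i  1  1  2  3  4  5  6
 p  2  2  2  3  4  5  6
 g  3  3  3  3  4  5  6
 p  4  4  4  4  4  5  6
 m  5  5  5  5  5  5  6
 e  6  6  6  6  5  6  5
 g  7  7  7  7  6  6  6
 m  8  8  8  8  7  7  7

7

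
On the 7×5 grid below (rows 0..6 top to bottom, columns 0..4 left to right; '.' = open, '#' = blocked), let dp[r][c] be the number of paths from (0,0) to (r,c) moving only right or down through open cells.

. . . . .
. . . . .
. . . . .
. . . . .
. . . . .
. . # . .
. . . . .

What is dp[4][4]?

r\c   0   1   2   3   4
  0   1   1   1   1   1
  1   1   2   3   4   5
  2   1   3   6  10  15
  3   1   4  10  20  35
  4   1   5  15  35  70
  5   1   6   0  35 105
  6   1   7   7  42 147

70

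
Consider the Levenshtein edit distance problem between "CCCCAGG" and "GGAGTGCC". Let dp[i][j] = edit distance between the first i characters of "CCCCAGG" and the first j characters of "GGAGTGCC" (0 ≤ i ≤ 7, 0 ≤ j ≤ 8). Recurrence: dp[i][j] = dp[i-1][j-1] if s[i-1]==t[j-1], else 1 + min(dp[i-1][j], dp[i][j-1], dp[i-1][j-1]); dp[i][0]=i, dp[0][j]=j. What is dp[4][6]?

   ''  G  G  A  G  T  G  C  C
''  0  1  2  3  4  5  6  7  8
 C  1  1  2  3  4  5  6  6  7
 C  2  2  2  3  4  5  6  6  6
 C  3  3  3  3  4  5  6  6  6
 C  4  4  4  4  4  5  6  6  6
 A  5  5  5  4  5  5  6  7  7
 G  6  5  5  5  4  5  5  6  7
 G  7  6  5  6  5  5  5  6  7

6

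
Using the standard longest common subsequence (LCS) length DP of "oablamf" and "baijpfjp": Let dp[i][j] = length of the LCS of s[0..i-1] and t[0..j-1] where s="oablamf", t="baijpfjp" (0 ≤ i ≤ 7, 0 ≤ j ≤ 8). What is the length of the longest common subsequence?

   ''  b  a  i  j  p  f  j  p
''  0  0  0  0  0  0  0  0  0
 o  0  0  0  0  0  0  0  0  0
 a  0  0  1  1  1  1  1  1  1
 b  0  1  1  1  1  1  1  1  1
 l  0  1  1  1  1  1  1  1  1
 a  0  1  2  2  2  2  2  2  2
 m  0  1  2  2  2  2  2  2  2
 f  0  1  2  2  2  2  3  3  3

3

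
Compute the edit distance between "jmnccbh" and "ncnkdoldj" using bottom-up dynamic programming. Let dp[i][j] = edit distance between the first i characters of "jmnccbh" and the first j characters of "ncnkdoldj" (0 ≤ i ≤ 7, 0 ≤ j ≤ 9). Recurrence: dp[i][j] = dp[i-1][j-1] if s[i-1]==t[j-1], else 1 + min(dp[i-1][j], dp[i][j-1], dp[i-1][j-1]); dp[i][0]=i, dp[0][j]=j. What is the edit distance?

8

   ''  n  c  n  k  d  o  l  d  j
''  0  1  2  3  4  5  6  7  8  9
 j  1  1  2  3  4  5  6  7  8  8
 m  2  2  2  3  4  5  6  7  8  9
 n  3  2  3  2  3  4  5  6  7  8
 c  4  3  2  3  3  4  5  6  7  8
 c  5  4  3  3  4  4  5  6  7  8
 b  6  5  4  4  4  5  5  6  7  8
 h  7  6  5  5  5  5  6  6  7  8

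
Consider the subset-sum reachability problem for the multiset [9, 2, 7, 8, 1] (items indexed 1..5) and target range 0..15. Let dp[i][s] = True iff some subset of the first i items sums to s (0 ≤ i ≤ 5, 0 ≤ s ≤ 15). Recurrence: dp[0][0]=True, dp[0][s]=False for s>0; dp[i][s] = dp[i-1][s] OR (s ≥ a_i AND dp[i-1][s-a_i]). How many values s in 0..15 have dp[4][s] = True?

i\s   0   1   2   3   4   5   6   7   8   9  10  11  12  13  14  15
  0   T   F   F   F   F   F   F   F   F   F   F   F   F   F   F   F
  1   T   F   F   F   F   F   F   F   F   T   F   F   F   F   F   F
  2   T   F   T   F   F   F   F   F   F   T   F   T   F   F   F   F
  3   T   F   T   F   F   F   F   T   F   T   F   T   F   F   F   F
  4   T   F   T   F   F   F   F   T   T   T   T   T   F   F   F   T
  5   T   T   T   T   F   F   F   T   T   T   T   T   T   F   F   T

8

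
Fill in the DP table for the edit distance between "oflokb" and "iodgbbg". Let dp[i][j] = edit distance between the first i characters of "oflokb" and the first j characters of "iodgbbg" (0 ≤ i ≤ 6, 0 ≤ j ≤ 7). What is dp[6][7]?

6

   ''  i  o  d  g  b  b  g
''  0  1  2  3  4  5  6  7
 o  1  1  1  2  3  4  5  6
 f  2  2  2  2  3  4  5  6
 l  3  3  3  3  3  4  5  6
 o  4  4  3  4  4  4  5  6
 k  5  5  4  4  5  5  5  6
 b  6  6  5  5  5  5  5  6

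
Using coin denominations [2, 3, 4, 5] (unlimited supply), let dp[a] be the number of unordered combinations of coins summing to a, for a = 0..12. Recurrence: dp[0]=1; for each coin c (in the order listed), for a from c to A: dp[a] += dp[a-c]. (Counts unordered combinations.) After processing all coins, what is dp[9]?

after  coin     0     1     2     3     4     5     6     7     8     9    10    11    12
          2     1     0     1     0     1     0     1     0     1     0     1     0     1
          3     1     0     1     1     1     1     2     1     2     2     2     2     3
          4     1     0     1     1     2     1     3     2     4     3     5     4     7
          5     1     0     1     1     2     2     3     3     5     5     7     7    10

5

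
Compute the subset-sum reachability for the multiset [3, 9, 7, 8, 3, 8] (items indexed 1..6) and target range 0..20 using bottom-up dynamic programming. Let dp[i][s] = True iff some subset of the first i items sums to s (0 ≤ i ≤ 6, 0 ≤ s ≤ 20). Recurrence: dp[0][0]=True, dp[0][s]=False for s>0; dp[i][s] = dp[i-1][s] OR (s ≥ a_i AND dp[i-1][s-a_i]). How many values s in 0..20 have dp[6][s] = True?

i\s   0   1   2   3   4   5   6   7   8   9  10  11  12  13  14  15  16  17  18  19  20
  0   T   F   F   F   F   F   F   F   F   F   F   F   F   F   F   F   F   F   F   F   F
  1   T   F   F   T   F   F   F   F   F   F   F   F   F   F   F   F   F   F   F   F   F
  2   T   F   F   T   F   F   F   F   F   T   F   F   T   F   F   F   F   F   F   F   F
  3   T   F   F   T   F   F   F   T   F   T   T   F   T   F   F   F   T   F   F   T   F
  4   T   F   F   T   F   F   F   T   T   T   T   T   T   F   F   T   T   T   T   T   T
  5   T   F   F   T   F   F   T   T   T   T   T   T   T   T   T   T   T   T   T   T   T
  6   T   F   F   T   F   F   T   T   T   T   T   T   T   T   T   T   T   T   T   T   T

17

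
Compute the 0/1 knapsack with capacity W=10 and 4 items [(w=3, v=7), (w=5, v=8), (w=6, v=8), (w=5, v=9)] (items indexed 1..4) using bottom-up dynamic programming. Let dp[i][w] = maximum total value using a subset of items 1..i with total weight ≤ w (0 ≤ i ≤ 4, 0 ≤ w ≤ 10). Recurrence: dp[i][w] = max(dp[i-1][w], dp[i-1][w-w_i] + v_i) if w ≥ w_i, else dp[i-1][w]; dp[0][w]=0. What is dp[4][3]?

7

i\w   0   1   2   3   4   5   6   7   8   9  10
  0   0   0   0   0   0   0   0   0   0   0   0
  1   0   0   0   7   7   7   7   7   7   7   7
  2   0   0   0   7   7   8   8   8  15  15  15
  3   0   0   0   7   7   8   8   8  15  15  15
  4   0   0   0   7   7   9   9   9  16  16  17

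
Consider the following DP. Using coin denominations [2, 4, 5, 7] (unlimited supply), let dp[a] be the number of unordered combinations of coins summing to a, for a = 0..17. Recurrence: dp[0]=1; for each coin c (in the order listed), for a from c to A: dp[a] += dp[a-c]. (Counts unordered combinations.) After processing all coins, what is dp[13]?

5

after  coin     0     1     2     3     4     5     6     7     8     9    10    11    12    13    14    15    16    17
          2     1     0     1     0     1     0     1     0     1     0     1     0     1     0     1     0     1     0
          4     1     0     1     0     2     0     2     0     3     0     3     0     4     0     4     0     5     0
          5     1     0     1     0     2     1     2     1     3     2     4     2     5     3     6     4     7     5
          7     1     0     1     0     2     1     2     2     3     3     4     4     6     5     8     7    10     9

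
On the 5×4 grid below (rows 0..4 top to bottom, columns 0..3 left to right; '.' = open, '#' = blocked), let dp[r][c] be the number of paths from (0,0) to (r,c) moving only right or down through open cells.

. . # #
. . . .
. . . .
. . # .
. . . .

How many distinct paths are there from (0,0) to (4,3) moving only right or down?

12

r\c   0   1   2   3
  0   1   1   0   0
  1   1   2   2   2
  2   1   3   5   7
  3   1   4   0   7
  4   1   5   5  12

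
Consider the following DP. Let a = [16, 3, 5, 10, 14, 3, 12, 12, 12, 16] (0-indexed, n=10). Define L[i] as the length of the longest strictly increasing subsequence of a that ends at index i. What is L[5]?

   i    0    1    2    3    4    5    6    7    8    9
a[i]   16    3    5   10   14    3   12   12   12   16
L[i]    1    1    2    3    4    1    4    4    4    5

1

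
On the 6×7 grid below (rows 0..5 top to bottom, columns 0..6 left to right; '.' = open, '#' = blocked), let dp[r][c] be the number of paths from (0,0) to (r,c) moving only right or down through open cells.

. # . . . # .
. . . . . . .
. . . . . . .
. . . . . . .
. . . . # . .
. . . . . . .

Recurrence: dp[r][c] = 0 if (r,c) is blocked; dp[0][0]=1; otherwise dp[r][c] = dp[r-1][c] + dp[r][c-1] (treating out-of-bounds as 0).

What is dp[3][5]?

r\c   0   1   2   3   4   5   6
  0   1   0   0   0   0   0   0
  1   1   1   1   1   1   1   1
  2   1   2   3   4   5   6   7
  3   1   3   6  10  15  21  28
  4   1   4  10  20   0  21  49
  5   1   5  15  35  35  56 105

21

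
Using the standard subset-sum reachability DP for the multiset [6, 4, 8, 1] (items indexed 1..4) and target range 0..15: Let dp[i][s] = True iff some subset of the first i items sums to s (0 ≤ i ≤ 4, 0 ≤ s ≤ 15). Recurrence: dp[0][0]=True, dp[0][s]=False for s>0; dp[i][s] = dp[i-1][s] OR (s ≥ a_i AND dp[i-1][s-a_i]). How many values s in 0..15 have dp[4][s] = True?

i\s   0   1   2   3   4   5   6   7   8   9  10  11  12  13  14  15
  0   T   F   F   F   F   F   F   F   F   F   F   F   F   F   F   F
  1   T   F   F   F   F   F   T   F   F   F   F   F   F   F   F   F
  2   T   F   F   F   T   F   T   F   F   F   T   F   F   F   F   F
  3   T   F   F   F   T   F   T   F   T   F   T   F   T   F   T   F
  4   T   T   F   F   T   T   T   T   T   T   T   T   T   T   T   T

14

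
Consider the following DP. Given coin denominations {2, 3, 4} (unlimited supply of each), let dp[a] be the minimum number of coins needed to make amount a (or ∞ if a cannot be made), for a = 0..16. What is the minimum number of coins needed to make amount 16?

 a  0  1  2  3  4  5  6  7  8  9 10 11 12 13 14 15 16
dp  0  -  1  1  1  2  2  2  2  3  3  3  3  4  4  4  4
(- denotes ∞ / unreachable)

4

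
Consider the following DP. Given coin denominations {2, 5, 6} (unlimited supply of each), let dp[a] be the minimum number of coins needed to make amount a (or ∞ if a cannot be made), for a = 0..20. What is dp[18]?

 a  0  1  2  3  4  5  6  7  8  9 10 11 12 13 14 15 16 17 18 19 20
dp  0  -  1  -  2  1  1  2  2  3  2  2  2  3  3  3  3  3  3  4  4
(- denotes ∞ / unreachable)

3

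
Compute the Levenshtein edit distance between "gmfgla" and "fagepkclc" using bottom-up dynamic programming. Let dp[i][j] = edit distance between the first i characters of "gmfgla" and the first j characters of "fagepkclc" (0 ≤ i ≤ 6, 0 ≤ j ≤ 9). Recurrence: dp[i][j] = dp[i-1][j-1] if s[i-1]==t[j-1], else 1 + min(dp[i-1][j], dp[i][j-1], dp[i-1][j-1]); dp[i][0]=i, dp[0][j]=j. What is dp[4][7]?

6

   ''  f  a  g  e  p  k  c  l  c
''  0  1  2  3  4  5  6  7  8  9
 g  1  1  2  2  3  4  5  6  7  8
 m  2  2  2  3  3  4  5  6  7  8
 f  3  2  3  3  4  4  5  6  7  8
 g  4  3  3  3  4  5  5  6  7  8
 l  5  4  4  4  4  5  6  6  6  7
 a  6  5  4  5  5  5  6  7  7  7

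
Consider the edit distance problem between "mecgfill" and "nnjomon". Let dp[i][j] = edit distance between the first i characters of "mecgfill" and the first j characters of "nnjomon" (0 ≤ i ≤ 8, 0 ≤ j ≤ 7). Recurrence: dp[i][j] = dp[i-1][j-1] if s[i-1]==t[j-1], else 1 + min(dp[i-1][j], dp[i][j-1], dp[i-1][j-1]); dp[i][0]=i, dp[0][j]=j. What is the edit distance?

8

   ''  n  n  j  o  m  o  n
''  0  1  2  3  4  5  6  7
 m  1  1  2  3  4  4  5  6
 e  2  2  2  3  4  5  5  6
 c  3  3  3  3  4  5  6  6
 g  4  4  4  4  4  5  6  7
 f  5  5  5  5  5  5  6  7
 i  6  6  6  6  6  6  6  7
 l  7  7  7  7  7  7  7  7
 l  8  8  8  8  8  8  8  8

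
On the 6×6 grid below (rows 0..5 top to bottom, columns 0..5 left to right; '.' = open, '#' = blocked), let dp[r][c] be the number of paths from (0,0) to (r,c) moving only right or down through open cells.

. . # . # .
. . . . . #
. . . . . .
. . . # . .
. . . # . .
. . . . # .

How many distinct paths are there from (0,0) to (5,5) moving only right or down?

27

r\c   0   1   2   3   4   5
  0   1   1   0   0   0   0
  1   1   2   2   2   2   0
  2   1   3   5   7   9   9
  3   1   4   9   0   9  18
  4   1   5  14   0   9  27
  5   1   6  20  20   0  27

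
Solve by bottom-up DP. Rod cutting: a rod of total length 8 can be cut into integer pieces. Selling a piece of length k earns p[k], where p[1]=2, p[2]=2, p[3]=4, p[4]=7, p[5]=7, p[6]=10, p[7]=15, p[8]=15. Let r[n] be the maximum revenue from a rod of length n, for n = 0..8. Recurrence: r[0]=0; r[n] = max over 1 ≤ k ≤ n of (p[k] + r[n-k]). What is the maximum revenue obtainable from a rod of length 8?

17

   n    0    1    2    3    4    5    6    7    8
r[n]    0    2    4    6    8   10   12   15   17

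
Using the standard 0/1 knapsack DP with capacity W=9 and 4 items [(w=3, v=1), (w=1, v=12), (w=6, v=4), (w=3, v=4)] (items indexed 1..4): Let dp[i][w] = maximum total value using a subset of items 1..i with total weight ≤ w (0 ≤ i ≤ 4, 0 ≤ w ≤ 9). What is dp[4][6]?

i\w   0   1   2   3   4   5   6   7   8   9
  0   0   0   0   0   0   0   0   0   0   0
  1   0   0   0   1   1   1   1   1   1   1
  2   0  12  12  12  13  13  13  13  13  13
  3   0  12  12  12  13  13  13  16  16  16
  4   0  12  12  12  16  16  16  17  17  17

16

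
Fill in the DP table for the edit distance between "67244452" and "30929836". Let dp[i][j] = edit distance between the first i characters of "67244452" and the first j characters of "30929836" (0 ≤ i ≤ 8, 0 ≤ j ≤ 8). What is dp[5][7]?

6

   ''  3  0  9  2  9  8  3  6
''  0  1  2  3  4  5  6  7  8
 6  1  1  2  3  4  5  6  7  7
 7  2  2  2  3  4  5  6  7  8
 2  3  3  3  3  3  4  5  6  7
 4  4  4  4  4  4  4  5  6  7
 4  5  5  5  5  5  5  5  6  7
 4  6  6  6  6  6  6  6  6  7
 5  7  7  7  7  7  7  7  7  7
 2  8  8  8  8  7  8  8  8  8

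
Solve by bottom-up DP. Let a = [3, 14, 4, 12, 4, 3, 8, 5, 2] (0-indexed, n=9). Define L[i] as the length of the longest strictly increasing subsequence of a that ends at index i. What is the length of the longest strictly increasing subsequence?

3

   i    0    1    2    3    4    5    6    7    8
a[i]    3   14    4   12    4    3    8    5    2
L[i]    1    2    2    3    2    1    3    3    1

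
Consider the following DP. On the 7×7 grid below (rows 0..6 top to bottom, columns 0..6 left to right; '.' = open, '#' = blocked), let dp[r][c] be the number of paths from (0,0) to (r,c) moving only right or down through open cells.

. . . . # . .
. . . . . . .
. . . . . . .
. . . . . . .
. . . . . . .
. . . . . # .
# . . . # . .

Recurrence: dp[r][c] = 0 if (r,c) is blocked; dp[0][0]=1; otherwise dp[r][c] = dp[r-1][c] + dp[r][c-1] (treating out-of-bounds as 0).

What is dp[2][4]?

14

r\c   0   1   2   3   4   5   6
  0   1   1   1   1   0   0   0
  1   1   2   3   4   4   4   4
  2   1   3   6  10  14  18  22
  3   1   4  10  20  34  52  74
  4   1   5  15  35  69 121 195
  5   1   6  21  56 125   0 195
  6   0   6  27  83   0   0 195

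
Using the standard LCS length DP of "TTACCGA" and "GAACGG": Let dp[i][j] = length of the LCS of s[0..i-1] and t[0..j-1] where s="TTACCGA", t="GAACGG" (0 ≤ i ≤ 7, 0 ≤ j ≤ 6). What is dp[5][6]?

   ''  G  A  A  C  G  G
''  0  0  0  0  0  0  0
 T  0  0  0  0  0  0  0
 T  0  0  0  0  0  0  0
 A  0  0  1  1  1  1  1
 C  0  0  1  1  2  2  2
 C  0  0  1  1  2  2  2
 G  0  1  1  1  2  3  3
 A  0  1  2  2  2  3  3

2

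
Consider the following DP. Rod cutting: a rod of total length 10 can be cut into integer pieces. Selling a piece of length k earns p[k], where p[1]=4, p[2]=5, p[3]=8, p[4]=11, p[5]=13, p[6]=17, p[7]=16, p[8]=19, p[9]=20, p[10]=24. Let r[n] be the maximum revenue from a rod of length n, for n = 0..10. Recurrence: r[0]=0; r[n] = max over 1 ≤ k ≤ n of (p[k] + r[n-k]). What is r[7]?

28

   n    0    1    2    3    4    5    6    7    8    9   10
r[n]    0    4    8   12   16   20   24   28   32   36   40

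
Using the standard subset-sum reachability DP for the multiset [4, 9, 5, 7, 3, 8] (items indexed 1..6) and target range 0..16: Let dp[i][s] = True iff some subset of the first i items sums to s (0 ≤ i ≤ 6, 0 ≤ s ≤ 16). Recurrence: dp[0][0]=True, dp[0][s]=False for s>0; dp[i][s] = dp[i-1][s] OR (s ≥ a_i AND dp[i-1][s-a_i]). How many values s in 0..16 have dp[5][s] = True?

14

i\s   0   1   2   3   4   5   6   7   8   9  10  11  12  13  14  15  16
  0   T   F   F   F   F   F   F   F   F   F   F   F   F   F   F   F   F
  1   T   F   F   F   T   F   F   F   F   F   F   F   F   F   F   F   F
  2   T   F   F   F   T   F   F   F   F   T   F   F   F   T   F   F   F
  3   T   F   F   F   T   T   F   F   F   T   F   F   F   T   T   F   F
  4   T   F   F   F   T   T   F   T   F   T   F   T   T   T   T   F   T
  5   T   F   F   T   T   T   F   T   T   T   T   T   T   T   T   T   T
  6   T   F   F   T   T   T   F   T   T   T   T   T   T   T   T   T   T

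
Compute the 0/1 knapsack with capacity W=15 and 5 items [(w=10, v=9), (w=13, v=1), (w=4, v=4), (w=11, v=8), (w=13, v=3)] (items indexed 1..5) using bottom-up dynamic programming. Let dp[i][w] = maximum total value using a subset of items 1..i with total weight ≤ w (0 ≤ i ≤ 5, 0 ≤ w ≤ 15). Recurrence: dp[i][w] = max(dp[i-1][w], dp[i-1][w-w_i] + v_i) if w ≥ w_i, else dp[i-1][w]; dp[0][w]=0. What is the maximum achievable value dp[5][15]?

13

i\w   0   1   2   3   4   5   6   7   8   9  10  11  12  13  14  15
  0   0   0   0   0   0   0   0   0   0   0   0   0   0   0   0   0
  1   0   0   0   0   0   0   0   0   0   0   9   9   9   9   9   9
  2   0   0   0   0   0   0   0   0   0   0   9   9   9   9   9   9
  3   0   0   0   0   4   4   4   4   4   4   9   9   9   9  13  13
  4   0   0   0   0   4   4   4   4   4   4   9   9   9   9  13  13
  5   0   0   0   0   4   4   4   4   4   4   9   9   9   9  13  13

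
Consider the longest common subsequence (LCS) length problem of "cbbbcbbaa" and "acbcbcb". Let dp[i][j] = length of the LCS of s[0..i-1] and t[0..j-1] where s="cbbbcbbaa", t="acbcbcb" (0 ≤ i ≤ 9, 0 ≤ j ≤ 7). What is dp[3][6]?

3

   ''  a  c  b  c  b  c  b
''  0  0  0  0  0  0  0  0
 c  0  0  1  1  1  1  1  1
 b  0  0  1  2  2  2  2  2
 b  0  0  1  2  2  3  3  3
 b  0  0  1  2  2  3  3  4
 c  0  0  1  2  3  3  4  4
 b  0  0  1  2  3  4  4  5
 b  0  0  1  2  3  4  4  5
 a  0  1  1  2  3  4  4  5
 a  0  1  1  2  3  4  4  5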